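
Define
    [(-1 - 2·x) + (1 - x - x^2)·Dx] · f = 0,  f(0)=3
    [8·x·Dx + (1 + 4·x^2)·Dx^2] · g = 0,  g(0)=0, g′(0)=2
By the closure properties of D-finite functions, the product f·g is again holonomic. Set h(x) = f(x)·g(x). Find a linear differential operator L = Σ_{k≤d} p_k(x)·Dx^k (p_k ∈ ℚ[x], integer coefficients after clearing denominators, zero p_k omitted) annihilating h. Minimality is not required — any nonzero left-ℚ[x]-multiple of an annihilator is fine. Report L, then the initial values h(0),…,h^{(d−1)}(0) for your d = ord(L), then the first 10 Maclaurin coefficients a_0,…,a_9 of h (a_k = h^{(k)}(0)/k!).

f: a_k = 3, 3, 6, 9, 15, 24, 39, 63, 102, 165, …
g: a_k = 0, 2, 0, -8/3, 0, 32/5, 0, -128/7, 0, 512/9, …
h₀=f·g: eliminate ⇒ L₀, order ≤ 1·2.
L = (2 + 8·x + 24·x^2) + (2 - 4·x + 16·x^2 + 24·x^3)·Dx + (-1 + x - 3·x^2 + 4·x^3 + 4·x^4)·Dx^2  (order 2).
h: a_k = 0, 6, 6, 4, 10, 166/5, 216/5, 754/35, 2266/35, 5396/21, …
ICs: h(0) = 0, h′(0) = 6.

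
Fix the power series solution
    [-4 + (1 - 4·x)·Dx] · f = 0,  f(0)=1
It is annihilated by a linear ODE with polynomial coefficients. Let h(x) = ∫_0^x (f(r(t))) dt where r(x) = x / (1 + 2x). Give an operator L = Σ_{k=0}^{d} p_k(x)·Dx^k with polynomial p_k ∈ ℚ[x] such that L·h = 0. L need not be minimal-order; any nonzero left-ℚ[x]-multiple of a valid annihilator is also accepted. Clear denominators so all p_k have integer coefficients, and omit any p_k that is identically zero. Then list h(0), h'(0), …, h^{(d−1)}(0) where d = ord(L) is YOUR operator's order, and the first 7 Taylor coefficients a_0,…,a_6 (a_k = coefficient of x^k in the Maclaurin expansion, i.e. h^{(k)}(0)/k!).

f: a_k = 1, 4, 16, 64, 256, 1024, 4096, …
L₀ from L_f via x↦r, Dx↦r'^{-1}Dx.
∫: right-multiply L₀ by Dx.
L = 4·Dx + (-1 + 4·x^2)·Dx^2  (order 2).
h: a_k = 0, 1, 2, 8/3, 4, 32/5, 32/3, …
ICs: h(0) = 0, h′(0) = 1.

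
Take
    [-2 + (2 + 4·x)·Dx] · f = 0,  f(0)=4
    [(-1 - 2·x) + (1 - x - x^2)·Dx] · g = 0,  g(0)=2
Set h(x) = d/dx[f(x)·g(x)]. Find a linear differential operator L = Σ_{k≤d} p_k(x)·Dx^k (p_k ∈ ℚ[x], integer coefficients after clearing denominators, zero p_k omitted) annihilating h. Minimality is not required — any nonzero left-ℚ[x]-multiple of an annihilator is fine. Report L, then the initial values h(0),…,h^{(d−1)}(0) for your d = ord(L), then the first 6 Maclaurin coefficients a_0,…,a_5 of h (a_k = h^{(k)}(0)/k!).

f: a_k = 4, 4, -2, 2, -5/2, 7/2, …
g: a_k = 2, 2, 4, 6, 10, 16, …
Sym-product of L_f,L_g gives L₀ (≤ ord 1).
Differentiate: ansatz ord ≤ ord L₀ ⇒ L.
L = (5 + 30·x + 45·x^2 + 30·x^3 + 15·x^4) + (-2 - 5·x + 10·x^3 + 15·x^4 + 6·x^5)·Dx  (order 1).
h: a_k = 16, 40, 120, 220, 510, 879, …
ICs: h(0) = 16.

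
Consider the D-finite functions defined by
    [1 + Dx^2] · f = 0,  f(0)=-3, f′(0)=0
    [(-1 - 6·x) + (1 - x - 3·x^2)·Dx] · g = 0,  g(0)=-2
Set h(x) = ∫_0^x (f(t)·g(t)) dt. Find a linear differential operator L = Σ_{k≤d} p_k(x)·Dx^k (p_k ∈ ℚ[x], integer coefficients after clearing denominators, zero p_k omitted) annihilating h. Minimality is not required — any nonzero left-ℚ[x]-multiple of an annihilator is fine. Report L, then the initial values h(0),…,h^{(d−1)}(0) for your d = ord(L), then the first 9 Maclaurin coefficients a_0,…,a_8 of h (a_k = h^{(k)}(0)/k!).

f: a_k = -3, 0, 3/2, 0, -1/8, 0, 1/240, 0, -1/13440, …
g: a_k = -2, -2, -8, -14, -38, -80, -194, -434, -1016, …
Sym-product of L_f,L_g gives L₀ (≤ ord 2).
∫: right-multiply L₀ by Dx.
L = (5 + x + 3·x^2)·Dx + (2 + 12·x)·Dx^2 + (-1 + x + 3·x^2)·Dx^3  (order 3).
h: a_k = 0, 6, 3, 7, 39/4, 409/20, 877/24, 9017/120, 142049/960, …
ICs: h(0) = 0, h′(0) = 6, h′′(0) = 6.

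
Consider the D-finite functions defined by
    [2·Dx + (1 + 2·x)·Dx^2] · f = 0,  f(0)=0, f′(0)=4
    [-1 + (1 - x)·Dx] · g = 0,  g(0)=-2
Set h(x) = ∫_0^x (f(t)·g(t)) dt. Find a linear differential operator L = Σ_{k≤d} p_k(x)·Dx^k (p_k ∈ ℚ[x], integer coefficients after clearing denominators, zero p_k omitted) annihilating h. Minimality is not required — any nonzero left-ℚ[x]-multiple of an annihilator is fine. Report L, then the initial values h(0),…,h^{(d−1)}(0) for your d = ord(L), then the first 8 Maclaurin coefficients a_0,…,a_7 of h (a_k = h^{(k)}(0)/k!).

L = 2·Dx + 6·x·Dx^2 + (-1 - x + 2·x^2)·Dx^3  (order 3).
h: a_k = 0, 0, -4, 0, -8/3, 16/15, -152/45, 16/5, …
ICs: h(0) = 0, h′(0) = 0, h′′(0) = -8.

f: a_k = 0, 4, -4, 16/3, -8, 64/5, -64/3, 256/7, …
g: a_k = -2, -2, -2, -2, -2, -2, -2, -2, …
f·g: L₀ = L_f ⊗_s L_g, ord ≤ 2·1.
Integrate: L := L₀·Dx.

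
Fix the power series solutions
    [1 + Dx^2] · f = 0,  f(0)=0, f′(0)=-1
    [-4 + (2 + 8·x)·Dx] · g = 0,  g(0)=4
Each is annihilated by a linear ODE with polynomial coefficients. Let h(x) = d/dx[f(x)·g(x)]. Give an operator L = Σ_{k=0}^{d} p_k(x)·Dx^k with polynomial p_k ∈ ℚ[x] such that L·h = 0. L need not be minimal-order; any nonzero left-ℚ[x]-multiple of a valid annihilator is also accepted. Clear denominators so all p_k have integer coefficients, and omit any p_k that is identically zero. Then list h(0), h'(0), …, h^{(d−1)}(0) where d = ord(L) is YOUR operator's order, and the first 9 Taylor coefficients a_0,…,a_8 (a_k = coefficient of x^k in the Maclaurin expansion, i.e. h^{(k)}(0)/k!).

f: a_k = 0, -1, 0, 1/6, 0, -1/120, 0, 1/5040, 0, …
g: a_k = 4, 8, -8, 16, -40, 112, -336, 1056, -3432, …
f·g: L₀ = L_f ⊗_s L_g, ord ≤ 2·1.
h₀' ⇒ L via d/dx closure of L₀.
L = (-7 + 336·x + 736·x^2 + 256·x^3 + 256·x^4) + (44 + 144·x - 192·x^2 - 256·x^3)·Dx + (13 + 112·x + 288·x^2 + 256·x^3 + 256·x^4)·Dx^2  (order 2).
h: a_k = -4, -16, 26, -176/3, 1159/6, -3282/5, 83009/36, -2614412/315, 61260163/2016, …
ICs: h(0) = -4, h′(0) = -16.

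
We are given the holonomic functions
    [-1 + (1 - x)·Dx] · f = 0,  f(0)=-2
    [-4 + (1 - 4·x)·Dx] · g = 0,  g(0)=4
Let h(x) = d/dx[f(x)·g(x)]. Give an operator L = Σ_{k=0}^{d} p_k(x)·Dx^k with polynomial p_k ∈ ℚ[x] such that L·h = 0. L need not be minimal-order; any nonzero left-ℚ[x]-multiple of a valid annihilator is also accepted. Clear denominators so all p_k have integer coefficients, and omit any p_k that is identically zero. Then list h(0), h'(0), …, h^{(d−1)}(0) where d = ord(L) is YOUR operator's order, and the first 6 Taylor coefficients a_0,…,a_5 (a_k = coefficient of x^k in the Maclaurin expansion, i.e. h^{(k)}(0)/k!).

f: a_k = -2, -2, -2, -2, -2, -2, …
g: a_k = 4, 16, 64, 256, 1024, 4096, …
h₀=f·g: eliminate ⇒ L₀, order ≤ 1·1.
h₀' ⇒ L via d/dx closure of L₀.
L = (42 - 120·x + 96·x^2) + (-5 + 33·x - 60·x^2 + 32·x^3)·Dx  (order 1).
h: a_k = -40, -336, -2040, -10912, -54600, -262128, …
ICs: h(0) = -40.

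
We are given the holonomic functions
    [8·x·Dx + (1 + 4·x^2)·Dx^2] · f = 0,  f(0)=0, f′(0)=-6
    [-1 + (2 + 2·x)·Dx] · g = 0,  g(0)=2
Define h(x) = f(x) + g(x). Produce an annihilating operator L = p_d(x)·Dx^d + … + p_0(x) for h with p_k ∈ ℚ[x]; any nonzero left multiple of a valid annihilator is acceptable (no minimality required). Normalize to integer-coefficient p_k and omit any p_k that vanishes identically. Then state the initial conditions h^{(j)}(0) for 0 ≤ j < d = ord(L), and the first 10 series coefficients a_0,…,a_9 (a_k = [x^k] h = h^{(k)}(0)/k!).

f: a_k = 0, -6, 0, 8, 0, -96/5, 0, 384/7, 0, -512/3, …
g: a_k = 2, 1, -1/4, 1/8, -5/64, 7/128, -21/512, 33/1024, -429/16384, 715/32768, …
h₀=f+g: left-lcm gives L₀, ord ≤ 3.
L = (-16 - 40·x + 192·x^2 + 96·x^3)·Dx + (-35 - 64·x + 328·x^2 + 768·x^3 + 336·x^4)·Dx^2 + (-2 + 30·x + 48·x^2 + 144·x^3 + 224·x^4 + 96·x^5)·Dx^3  (order 3).
h: a_k = 2, -5, -1/4, 65/8, -5/64, -12253/640, -21/512, 393447/7168, -429/16384, -16775071/98304, …
ICs: h(0) = 2, h′(0) = -5, h′′(0) = -1/2.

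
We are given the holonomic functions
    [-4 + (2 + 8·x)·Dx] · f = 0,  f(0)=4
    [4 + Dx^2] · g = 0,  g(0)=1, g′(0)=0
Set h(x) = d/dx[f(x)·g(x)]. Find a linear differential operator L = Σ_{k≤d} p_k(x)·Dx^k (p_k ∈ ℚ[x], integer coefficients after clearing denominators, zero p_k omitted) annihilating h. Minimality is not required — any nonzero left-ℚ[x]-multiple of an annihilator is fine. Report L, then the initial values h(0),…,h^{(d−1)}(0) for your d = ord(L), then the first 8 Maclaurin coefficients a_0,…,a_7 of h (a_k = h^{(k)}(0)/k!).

f: a_k = 4, 8, -8, 16, -40, 112, -336, 1056, …
g: a_k = 1, 0, -2, 0, 2/3, 0, -4/45, 0, …
Sym-product of L_f,L_g gives L₀ (≤ ord 2).
Differentiate: ansatz ord ≤ ord L₀ ⇒ L.
L = (8 + 96·x + 256·x^2 + 256·x^3 + 256·x^4) + (2 - 48·x^2 - 64·x^3)·Dx + (1 + 10·x + 36·x^2 + 64·x^3 + 64·x^4)·Dx^2  (order 2).
h: a_k = 8, -32, 0, -256/3, 1280/3, -23552/15, 265216/45, -7020544/315, …
ICs: h(0) = 8, h′(0) = -32.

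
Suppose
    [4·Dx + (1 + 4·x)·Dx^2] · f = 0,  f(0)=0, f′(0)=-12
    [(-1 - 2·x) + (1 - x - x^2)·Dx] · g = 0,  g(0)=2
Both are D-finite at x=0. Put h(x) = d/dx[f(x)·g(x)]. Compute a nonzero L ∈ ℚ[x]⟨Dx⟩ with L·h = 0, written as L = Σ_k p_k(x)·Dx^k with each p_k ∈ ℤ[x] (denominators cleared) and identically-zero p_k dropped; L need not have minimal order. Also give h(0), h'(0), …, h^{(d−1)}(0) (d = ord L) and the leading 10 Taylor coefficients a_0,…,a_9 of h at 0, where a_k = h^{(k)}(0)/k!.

L = (82 + 216·x + 288·x^2) + (-7 + 62·x + 264·x^2 + 224·x^3)·Dx + (-3 - 17·x - 9·x^2 + 52·x^3 + 32·x^4)·Dx^2  (order 2).
h: a_k = -24, 48, -384, 1120, -5384, 98976/5, -413736/5, 11376448/35, -9195072/7, 110002672/21, …
ICs: h(0) = -24, h′(0) = 48.

f: a_k = 0, -12, 24, -64, 192, -3072/5, 2048, -49152/7, 24576, -262144/3, …
g: a_k = 2, 2, 4, 6, 10, 16, 26, 42, 68, 110, …
Product ⇒ symmetric product L₀, ord ≤ 2.
Derive L from L₀ (diff closure).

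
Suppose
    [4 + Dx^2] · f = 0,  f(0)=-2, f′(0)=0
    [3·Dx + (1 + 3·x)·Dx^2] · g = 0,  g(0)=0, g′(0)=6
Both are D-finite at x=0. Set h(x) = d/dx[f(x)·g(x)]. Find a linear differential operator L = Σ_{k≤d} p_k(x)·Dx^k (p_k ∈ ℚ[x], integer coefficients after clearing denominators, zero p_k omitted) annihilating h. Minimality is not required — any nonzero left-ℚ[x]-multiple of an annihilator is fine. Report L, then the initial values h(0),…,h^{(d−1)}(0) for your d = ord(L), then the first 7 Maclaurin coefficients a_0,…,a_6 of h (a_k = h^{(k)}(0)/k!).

f: a_k = -2, 0, 4, 0, -4/3, 0, 8/45, …
g: a_k = 0, 6, -9, 18, -81/2, 486/5, -243, …
Product ⇒ symmetric product L₀, ord ≤ 4.
Derive L from L₀ (diff closure).
L = (-21880 - 49536·x - 195264·x^2 - 252288·x^3 + 225504·x^4 + 746496·x^5 + 373248·x^6) + (-9384 - 44856·x - 47520·x^2 + 90720·x^3 + 311040·x^4 + 186624·x^5)·Dx + (-6026 - 16344·x - 53892·x^2 - 32832·x^3 + 182736·x^4 + 373248·x^5 + 186624·x^6)·Dx^2 + (-2346 - 11214·x - 11880·x^2 + 22680·x^3 + 77760·x^4 + 46656·x^5)·Dx^3 + (-139 - 990·x - 1269·x^2 + 7560·x^3 + 31590·x^4 + 46656·x^5 + 23328·x^6)·Dx^4  (order 4).
h: a_k = -12, 36, -36, 180, -652, 2016, -92804/15, …
ICs: h(0) = -12, h′(0) = 36, h′′(0) = -72, h′′′(0) = 1080.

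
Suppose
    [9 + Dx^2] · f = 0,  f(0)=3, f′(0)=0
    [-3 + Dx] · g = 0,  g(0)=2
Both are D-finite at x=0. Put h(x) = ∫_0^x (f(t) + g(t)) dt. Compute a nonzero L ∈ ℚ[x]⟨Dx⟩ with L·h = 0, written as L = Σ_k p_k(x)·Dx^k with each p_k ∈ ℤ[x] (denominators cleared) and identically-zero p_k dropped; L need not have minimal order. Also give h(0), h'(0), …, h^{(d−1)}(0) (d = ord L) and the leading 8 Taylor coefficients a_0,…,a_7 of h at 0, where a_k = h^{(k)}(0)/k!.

L = -27·Dx + 9·Dx^2 - 3·Dx^3 + Dx^4  (order 4).
h: a_k = 0, 5, 3, -3/2, 9/4, 27/8, 27/40, -81/560, …
ICs: h(0) = 0, h′(0) = 5, h′′(0) = 6, h′′′(0) = -9.

f: a_k = 3, 0, -27/2, 0, 81/8, 0, -243/80, 0, …
g: a_k = 2, 6, 9, 9, 27/4, 81/20, 81/40, 243/280, …
h₀=f+g: left-lcm gives L₀, ord ≤ 3.
∫: right-multiply L₀ by Dx.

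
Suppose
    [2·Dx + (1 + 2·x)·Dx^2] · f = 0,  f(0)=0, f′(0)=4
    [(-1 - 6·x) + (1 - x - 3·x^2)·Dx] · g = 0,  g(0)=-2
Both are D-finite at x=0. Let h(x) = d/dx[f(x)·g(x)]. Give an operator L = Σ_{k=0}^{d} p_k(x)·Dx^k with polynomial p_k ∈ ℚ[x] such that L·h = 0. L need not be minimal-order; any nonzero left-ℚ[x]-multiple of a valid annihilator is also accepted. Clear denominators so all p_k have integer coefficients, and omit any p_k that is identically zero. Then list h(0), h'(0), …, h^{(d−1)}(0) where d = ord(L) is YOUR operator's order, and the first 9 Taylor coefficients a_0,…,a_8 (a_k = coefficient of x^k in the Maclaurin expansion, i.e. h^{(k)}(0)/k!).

f: a_k = 0, 4, -4, 16/3, -8, 64/5, -64/3, 256/7, -64, …
g: a_k = -2, -2, -8, -14, -38, -80, -194, -434, -1016, …
Product ⇒ symmetric product L₀, ord ≤ 2.
h=h₀': d/dx-closure on L₀ ⇒ L.
L = (26 + 108·x + 162·x^2) + (2 + 28·x + 117·x^2 + 126·x^3)·Dx + (-1 - 4·x + 2·x^2 + 21·x^3 + 18·x^4)·Dx^2  (order 2).
h: a_k = -8, 0, -104, -224/3, -2224/3, -4848/5, -23784/5, -290176/35, -1040296/35, …
ICs: h(0) = -8, h′(0) = 0.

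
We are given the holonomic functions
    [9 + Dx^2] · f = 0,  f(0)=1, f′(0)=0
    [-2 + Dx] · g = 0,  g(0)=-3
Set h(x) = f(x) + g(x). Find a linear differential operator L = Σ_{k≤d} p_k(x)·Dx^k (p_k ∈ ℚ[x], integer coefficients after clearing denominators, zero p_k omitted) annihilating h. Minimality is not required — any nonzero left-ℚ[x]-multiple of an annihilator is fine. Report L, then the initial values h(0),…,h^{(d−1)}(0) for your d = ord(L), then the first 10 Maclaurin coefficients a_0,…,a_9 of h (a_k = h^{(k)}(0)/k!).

f: a_k = 1, 0, -9/2, 0, 27/8, 0, -81/80, 0, 729/4480, 0, …
g: a_k = -3, -6, -6, -4, -2, -4/5, -4/15, -8/105, -2/105, -4/945, …
L₀ := lclm(L_f,L_g); ord L₀ ≤ 2+1.
L = -18 + 9·Dx - 2·Dx^2 + Dx^3  (order 3).
h: a_k = -2, -6, -21/2, -4, 11/8, -4/5, -307/240, -8/105, 1931/13440, -4/945, …
ICs: h(0) = -2, h′(0) = -6, h′′(0) = -21.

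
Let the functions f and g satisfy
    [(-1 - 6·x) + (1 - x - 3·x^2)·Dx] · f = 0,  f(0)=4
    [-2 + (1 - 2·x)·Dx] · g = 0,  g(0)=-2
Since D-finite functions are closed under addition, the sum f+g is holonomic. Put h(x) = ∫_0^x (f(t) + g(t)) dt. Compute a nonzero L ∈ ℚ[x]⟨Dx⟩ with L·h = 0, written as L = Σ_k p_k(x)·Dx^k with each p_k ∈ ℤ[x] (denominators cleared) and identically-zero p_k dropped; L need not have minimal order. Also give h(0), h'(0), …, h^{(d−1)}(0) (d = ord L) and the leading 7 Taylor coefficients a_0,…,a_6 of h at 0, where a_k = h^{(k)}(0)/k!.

f: a_k = 4, 4, 16, 28, 76, 160, 388, …
g: a_k = -2, -4, -8, -16, -32, -64, -128, …
h₀=f+g: left-lcm gives L₀, ord ≤ 2.
h=∫h₀ ⇒ L = L₀·Dx.
L = (8 - 36·x + 108·x^2 - 72·x^3)·Dx + (-2·x - 54·x^2 + 192·x^3 - 144·x^4)·Dx^2 + (-1 + 9·x - 23·x^2 + 6·x^3 + 42·x^4 - 36·x^5)·Dx^3  (order 3).
h: a_k = 0, 2, 0, 8/3, 3, 44/5, 16, …
ICs: h(0) = 0, h′(0) = 2, h′′(0) = 0.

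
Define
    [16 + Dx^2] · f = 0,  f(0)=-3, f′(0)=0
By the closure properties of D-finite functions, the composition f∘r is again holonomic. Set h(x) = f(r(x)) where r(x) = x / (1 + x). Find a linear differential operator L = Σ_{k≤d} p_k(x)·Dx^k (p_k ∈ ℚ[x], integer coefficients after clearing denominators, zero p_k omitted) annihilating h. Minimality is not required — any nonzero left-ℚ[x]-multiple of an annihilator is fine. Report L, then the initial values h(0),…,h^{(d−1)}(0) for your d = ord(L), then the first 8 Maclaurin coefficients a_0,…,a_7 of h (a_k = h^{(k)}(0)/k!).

L = 16 + (2 + 6·x + 6·x^2 + 2·x^3)·Dx + (1 + 4·x + 6·x^2 + 4·x^3 + x^4)·Dx^2  (order 2).
h: a_k = -3, 0, 24, -48, 40, 32, -2744/15, 1968/5, …
ICs: h(0) = -3, h′(0) = 0.

f: a_k = -3, 0, 24, 0, -32, 0, 256/15, 0, …
L₀ from L_f via x↦r, Dx↦r'^{-1}Dx.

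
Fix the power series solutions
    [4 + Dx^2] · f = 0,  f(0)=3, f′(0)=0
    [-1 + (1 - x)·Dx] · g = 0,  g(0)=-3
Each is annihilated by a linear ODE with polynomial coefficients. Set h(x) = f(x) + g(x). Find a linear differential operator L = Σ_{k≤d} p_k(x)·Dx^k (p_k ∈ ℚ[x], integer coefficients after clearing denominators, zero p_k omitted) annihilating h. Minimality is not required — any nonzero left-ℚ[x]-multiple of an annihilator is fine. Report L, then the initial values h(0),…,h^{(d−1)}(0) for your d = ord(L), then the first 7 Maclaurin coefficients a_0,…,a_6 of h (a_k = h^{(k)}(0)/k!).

L = (-20 + 16·x - 8·x^2) + (12 - 28·x + 24·x^2 - 8·x^3)·Dx + (-5 + 4·x - 2·x^2)·Dx^2 + (3 - 7·x + 6·x^2 - 2·x^3)·Dx^3  (order 3).
h: a_k = 0, -3, -9, -3, -1, -3, -49/15, …
ICs: h(0) = 0, h′(0) = -3, h′′(0) = -18.

f: a_k = 3, 0, -6, 0, 2, 0, -4/15, …
g: a_k = -3, -3, -3, -3, -3, -3, -3, …
Weyl lclm of L_f,L_g ⇒ L₀ (ord ≤ 3).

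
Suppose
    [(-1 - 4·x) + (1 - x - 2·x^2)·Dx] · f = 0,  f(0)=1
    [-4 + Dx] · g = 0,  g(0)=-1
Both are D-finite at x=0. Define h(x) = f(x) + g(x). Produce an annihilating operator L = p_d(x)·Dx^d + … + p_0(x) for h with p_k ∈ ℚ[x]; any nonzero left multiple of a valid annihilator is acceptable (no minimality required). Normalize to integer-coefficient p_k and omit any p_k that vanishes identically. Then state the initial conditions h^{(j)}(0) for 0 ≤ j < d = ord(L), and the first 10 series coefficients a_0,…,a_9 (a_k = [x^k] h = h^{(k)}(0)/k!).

f: a_k = 1, 1, 3, 5, 11, 21, 43, 85, 171, 341, …
g: a_k = -1, -4, -8, -32/3, -32/3, -128/15, -256/45, -1024/315, -512/315, -2048/2835, …
L₀ := lclm(L_f,L_g); ord L₀ ≤ 1+1.
L = (-8 - 192·x^2 - 128·x^3) + (-10 + 44·x + 72·x^2 - 64·x^3 - 64·x^4)·Dx + (3 - 11·x - 6·x^2 + 24·x^3 + 16·x^4)·Dx^2  (order 2).
h: a_k = 0, -3, -5, -17/3, 1/3, 187/15, 1679/45, 25751/315, 53353/315, 964687/2835, …
ICs: h(0) = 0, h′(0) = -3.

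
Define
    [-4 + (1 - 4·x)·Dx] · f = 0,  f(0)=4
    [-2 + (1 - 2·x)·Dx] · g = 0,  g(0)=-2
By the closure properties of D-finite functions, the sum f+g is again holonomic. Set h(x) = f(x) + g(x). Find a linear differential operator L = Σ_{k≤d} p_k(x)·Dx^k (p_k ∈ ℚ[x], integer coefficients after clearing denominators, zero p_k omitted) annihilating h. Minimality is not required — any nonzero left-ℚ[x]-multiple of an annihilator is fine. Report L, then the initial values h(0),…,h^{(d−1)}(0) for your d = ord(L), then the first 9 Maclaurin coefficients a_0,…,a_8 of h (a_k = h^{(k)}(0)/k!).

f: a_k = 4, 16, 64, 256, 1024, 4096, 16384, 65536, 262144, …
g: a_k = -2, -4, -8, -16, -32, -64, -128, -256, -512, …
Weyl lclm of L_f,L_g ⇒ L₀ (ord ≤ 2).
L = -16 + (12 - 32·x)·Dx + (-1 + 6·x - 8·x^2)·Dx^2  (order 2).
h: a_k = 2, 12, 56, 240, 992, 4032, 16256, 65280, 261632, …
ICs: h(0) = 2, h′(0) = 12.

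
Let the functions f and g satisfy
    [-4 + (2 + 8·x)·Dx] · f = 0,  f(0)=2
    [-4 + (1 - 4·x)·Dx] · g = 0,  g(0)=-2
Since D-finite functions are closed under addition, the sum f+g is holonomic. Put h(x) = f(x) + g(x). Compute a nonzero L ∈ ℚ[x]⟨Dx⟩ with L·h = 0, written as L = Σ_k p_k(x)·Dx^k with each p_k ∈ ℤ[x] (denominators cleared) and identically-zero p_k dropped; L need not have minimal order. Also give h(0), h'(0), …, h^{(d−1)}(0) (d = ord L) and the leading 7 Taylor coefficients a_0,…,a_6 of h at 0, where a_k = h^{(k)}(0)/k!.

L = (40 + 96·x) + (-18 - 112·x - 288·x^2)·Dx + (1 + 12·x - 16·x^2 - 192·x^3)·Dx^2  (order 2).
h: a_k = 0, -4, -36, -120, -532, -1992, -8360, …
ICs: h(0) = 0, h′(0) = -4.

f: a_k = 2, 4, -4, 8, -20, 56, -168, …
g: a_k = -2, -8, -32, -128, -512, -2048, -8192, …
h₀=f+g: left-lcm gives L₀, ord ≤ 2.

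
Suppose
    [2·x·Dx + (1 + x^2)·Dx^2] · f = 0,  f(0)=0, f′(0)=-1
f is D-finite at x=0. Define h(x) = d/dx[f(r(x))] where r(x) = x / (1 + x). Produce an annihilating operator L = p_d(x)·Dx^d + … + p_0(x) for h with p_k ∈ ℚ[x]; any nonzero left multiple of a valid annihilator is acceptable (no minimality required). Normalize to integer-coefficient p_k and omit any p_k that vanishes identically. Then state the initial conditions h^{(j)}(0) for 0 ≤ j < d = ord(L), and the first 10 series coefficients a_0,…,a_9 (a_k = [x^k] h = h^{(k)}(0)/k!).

f: a_k = 0, -1, 0, 1/3, 0, -1/5, 0, 1/7, 0, -1/9, …
Change of var in L_f (x↦r) gives L₀.
h=h₀': d/dx-closure on L₀ ⇒ L.
L = (2 + 4·x) + (1 + 2·x + 2·x^2)·Dx  (order 1).
h: a_k = -1, 2, -2, 0, 4, -8, 8, 0, -16, 32, …
ICs: h(0) = -1.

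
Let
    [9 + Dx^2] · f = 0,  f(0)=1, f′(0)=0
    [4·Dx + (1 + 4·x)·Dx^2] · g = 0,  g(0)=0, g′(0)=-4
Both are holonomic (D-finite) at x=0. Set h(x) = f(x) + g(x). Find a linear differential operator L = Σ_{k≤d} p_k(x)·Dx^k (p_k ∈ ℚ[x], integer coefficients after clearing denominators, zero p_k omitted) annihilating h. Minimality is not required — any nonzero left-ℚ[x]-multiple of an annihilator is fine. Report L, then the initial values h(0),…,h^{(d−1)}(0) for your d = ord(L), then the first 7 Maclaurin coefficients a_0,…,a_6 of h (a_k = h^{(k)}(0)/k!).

f: a_k = 1, 0, -9/2, 0, 27/8, 0, -81/80, …
g: a_k = 0, -4, 8, -64/3, 64, -1024/5, 2048/3, …
L₀ := lclm(L_f,L_g); ord L₀ ≤ 2+2.
L = (3780 + 2592·x + 5184·x^2)·Dx + (369 + 2124·x + 3888·x^2 + 5184·x^3)·Dx^2 + (420 + 288·x + 576·x^2)·Dx^3 + (41 + 236·x + 432·x^2 + 576·x^3)·Dx^4  (order 4).
h: a_k = 1, -4, 7/2, -64/3, 539/8, -1024/5, 163597/240, …
ICs: h(0) = 1, h′(0) = -4, h′′(0) = 7, h′′′(0) = -128.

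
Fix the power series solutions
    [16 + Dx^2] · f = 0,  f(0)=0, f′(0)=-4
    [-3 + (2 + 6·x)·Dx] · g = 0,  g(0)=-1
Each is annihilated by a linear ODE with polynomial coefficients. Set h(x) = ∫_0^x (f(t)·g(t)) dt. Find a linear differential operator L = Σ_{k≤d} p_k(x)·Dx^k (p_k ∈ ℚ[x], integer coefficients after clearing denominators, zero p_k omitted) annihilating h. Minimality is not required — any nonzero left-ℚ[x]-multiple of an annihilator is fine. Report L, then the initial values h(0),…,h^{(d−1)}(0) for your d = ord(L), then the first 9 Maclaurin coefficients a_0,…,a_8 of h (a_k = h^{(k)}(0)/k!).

L = (91 + 384·x + 576·x^2)·Dx + (-12 - 36·x)·Dx^2 + (4 + 24·x + 36·x^2)·Dx^3  (order 3).
h: a_k = 0, 0, 2, 2, -91/24, -37/20, 3781/2880, 6841/2240, -3137023/645120, …
ICs: h(0) = 0, h′(0) = 0, h′′(0) = 4.

f: a_k = 0, -4, 0, 32/3, 0, -128/15, 0, 1024/315, 0, …
g: a_k = -1, -3/2, 9/8, -27/16, 405/128, -1701/256, 15309/1024, -72171/2048, 2814669/32768, …
Sym-product of L_f,L_g gives L₀ (≤ ord 2).
∫: right-multiply L₀ by Dx.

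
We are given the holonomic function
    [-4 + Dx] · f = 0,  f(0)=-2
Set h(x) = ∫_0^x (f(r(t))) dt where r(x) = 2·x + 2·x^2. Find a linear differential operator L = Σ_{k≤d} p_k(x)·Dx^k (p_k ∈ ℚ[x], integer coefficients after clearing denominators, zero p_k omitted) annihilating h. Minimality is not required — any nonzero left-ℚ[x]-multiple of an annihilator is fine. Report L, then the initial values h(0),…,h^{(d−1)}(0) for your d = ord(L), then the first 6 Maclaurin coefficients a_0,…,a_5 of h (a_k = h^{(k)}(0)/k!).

f: a_k = -2, -8, -16, -64/3, -64/3, -256/15, …
L₀ from L_f via x↦r, Dx↦r'^{-1}Dx.
∫: right-multiply L₀ by Dx.
L = (-8 - 16·x)·Dx + Dx^2  (order 2).
h: a_k = 0, -2, -8, -80/3, -224/3, -2752/15, …
ICs: h(0) = 0, h′(0) = -2.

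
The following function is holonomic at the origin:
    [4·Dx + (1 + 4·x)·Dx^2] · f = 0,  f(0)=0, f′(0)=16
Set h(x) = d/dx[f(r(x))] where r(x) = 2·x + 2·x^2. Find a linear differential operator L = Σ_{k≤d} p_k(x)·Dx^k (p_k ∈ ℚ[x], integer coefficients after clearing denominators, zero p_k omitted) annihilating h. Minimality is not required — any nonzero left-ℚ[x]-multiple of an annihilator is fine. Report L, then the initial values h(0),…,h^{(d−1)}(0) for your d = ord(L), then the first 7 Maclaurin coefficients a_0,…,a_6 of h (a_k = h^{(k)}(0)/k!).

f: a_k = 0, 16, -32, 256/3, -256, 4096/5, -8192/3, …
Change of var in L_f (x↦r) gives L₀.
Differentiate: ansatz ord ≤ ord L₀ ⇒ L.
L = (6 + 16·x + 16·x^2) + (1 + 10·x + 24·x^2 + 16·x^3)·Dx  (order 1).
h: a_k = 32, -192, 1280, -8704, 59392, -405504, 2768896, …
ICs: h(0) = 32.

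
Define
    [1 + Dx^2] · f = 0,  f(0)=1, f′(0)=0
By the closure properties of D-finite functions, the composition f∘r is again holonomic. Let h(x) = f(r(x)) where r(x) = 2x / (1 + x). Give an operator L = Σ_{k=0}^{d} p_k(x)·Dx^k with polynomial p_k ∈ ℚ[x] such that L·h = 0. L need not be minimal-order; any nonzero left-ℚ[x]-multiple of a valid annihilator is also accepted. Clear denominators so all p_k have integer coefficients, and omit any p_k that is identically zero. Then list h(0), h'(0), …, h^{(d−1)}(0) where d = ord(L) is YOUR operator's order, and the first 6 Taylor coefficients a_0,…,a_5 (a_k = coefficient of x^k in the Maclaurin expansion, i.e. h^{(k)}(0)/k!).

f: a_k = 1, 0, -1/2, 0, 1/24, 0, …
f∘r: x↦r, Dx↦Dx/r' in L_f ⇒ L₀.
L = 4 + (2 + 6·x + 6·x^2 + 2·x^3)·Dx + (1 + 4·x + 6·x^2 + 4·x^3 + x^4)·Dx^2  (order 2).
h: a_k = 1, 0, -2, 4, -16/3, 16/3, …
ICs: h(0) = 1, h′(0) = 0.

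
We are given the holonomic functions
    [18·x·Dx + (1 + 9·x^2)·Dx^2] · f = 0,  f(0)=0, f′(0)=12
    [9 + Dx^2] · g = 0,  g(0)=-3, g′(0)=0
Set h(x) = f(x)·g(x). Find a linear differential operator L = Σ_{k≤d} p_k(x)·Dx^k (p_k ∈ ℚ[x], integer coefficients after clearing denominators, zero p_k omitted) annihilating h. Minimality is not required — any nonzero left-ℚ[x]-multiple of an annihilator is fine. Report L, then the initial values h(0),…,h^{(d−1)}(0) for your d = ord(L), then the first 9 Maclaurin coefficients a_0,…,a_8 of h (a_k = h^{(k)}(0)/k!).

L = (810 + 18954·x^2 + 72171·x^4 + 236196·x^6 + 531441·x^8) + (972·x + 14580·x^3 + 78732·x^5 + 236196·x^7)·Dx + (108 + 2592·x^2 + 13122·x^4 + 52488·x^6 + 118098·x^8)·Dx^2 + (108·x + 1620·x^3 + 8748·x^5 + 26244·x^7)·Dx^3 + (2 + 54·x^2 + 567·x^4 + 2916·x^6 + 6561·x^8)·Dx^4  (order 4).
h: a_k = 0, -36, 0, 270, 0, -11907/10, 0, 948429/140, 0, …
ICs: h(0) = 0, h′(0) = -36, h′′(0) = 0, h′′′(0) = 1620.

f: a_k = 0, 12, 0, -36, 0, 972/5, 0, -8748/7, 0, …
g: a_k = -3, 0, 27/2, 0, -81/8, 0, 243/80, 0, -2187/4480, …
L₀ := L_f ⊗_s L_g (sym. prod.), ord ≤ 4.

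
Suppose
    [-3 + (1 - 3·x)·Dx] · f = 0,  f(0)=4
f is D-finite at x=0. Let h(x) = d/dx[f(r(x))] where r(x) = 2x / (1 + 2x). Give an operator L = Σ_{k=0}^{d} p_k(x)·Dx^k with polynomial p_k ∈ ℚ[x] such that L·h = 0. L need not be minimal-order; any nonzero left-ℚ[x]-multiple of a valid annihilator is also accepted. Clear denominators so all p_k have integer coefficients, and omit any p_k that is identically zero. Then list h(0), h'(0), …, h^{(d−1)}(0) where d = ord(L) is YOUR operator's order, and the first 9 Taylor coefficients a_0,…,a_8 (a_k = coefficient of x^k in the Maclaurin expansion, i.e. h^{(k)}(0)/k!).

L = 8 + (-1 + 4·x)·Dx  (order 1).
h: a_k = 24, 192, 1152, 6144, 30720, 147456, 688128, 3145728, 14155776, …
ICs: h(0) = 24.

f: a_k = 4, 12, 36, 108, 324, 972, 2916, 8748, 26244, …
Substitute x→r, Dx→(1/r')Dx; clear ⇒ L₀.
h=h₀': d/dx-closure on L₀ ⇒ L.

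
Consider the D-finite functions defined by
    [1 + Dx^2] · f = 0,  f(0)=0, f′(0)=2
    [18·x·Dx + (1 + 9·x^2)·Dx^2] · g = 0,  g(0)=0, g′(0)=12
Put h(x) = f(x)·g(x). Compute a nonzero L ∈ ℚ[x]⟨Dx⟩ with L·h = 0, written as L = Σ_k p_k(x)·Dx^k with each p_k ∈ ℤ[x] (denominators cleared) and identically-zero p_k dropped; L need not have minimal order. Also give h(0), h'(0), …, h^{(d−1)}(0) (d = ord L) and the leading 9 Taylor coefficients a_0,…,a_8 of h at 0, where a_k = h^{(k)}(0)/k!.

L = (370 + 9594·x^2 + 4131·x^4 + 2916·x^6 + 6561·x^8) + (684·x + 6804·x^3 + 8748·x^5 + 26244·x^7)·Dx + (380 + 9792·x^2 + 5346·x^4 + 5832·x^6 + 13122·x^8)·Dx^2 + (684·x + 6804·x^3 + 8748·x^5 + 26244·x^7)·Dx^3 + (10 + 198·x^2 + 1215·x^4 + 2916·x^6 + 6561·x^8)·Dx^4  (order 4).
h: a_k = 0, 0, 24, 0, -76, 0, 401, 0, -15389/6, …
ICs: h(0) = 0, h′(0) = 0, h′′(0) = 48, h′′′(0) = 0.

f: a_k = 0, 2, 0, -1/3, 0, 1/60, 0, -1/2520, 0, …
g: a_k = 0, 12, 0, -36, 0, 972/5, 0, -8748/7, 0, …
h₀=f·g: eliminate ⇒ L₀, order ≤ 2·2.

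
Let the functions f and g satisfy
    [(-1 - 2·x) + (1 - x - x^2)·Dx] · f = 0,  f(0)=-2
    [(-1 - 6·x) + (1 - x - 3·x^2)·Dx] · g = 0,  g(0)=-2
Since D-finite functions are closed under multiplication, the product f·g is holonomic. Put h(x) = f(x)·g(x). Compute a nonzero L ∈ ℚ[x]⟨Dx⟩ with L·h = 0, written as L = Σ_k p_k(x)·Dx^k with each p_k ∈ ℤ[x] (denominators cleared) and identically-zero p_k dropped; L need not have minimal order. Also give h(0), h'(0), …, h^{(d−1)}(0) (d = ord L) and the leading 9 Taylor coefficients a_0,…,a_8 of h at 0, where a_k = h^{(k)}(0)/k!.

f: a_k = -2, -2, -4, -6, -10, -16, -26, -42, -68, …
g: a_k = -2, -2, -8, -14, -38, -80, -194, -434, -1016, …
L₀ := L_f ⊗_s L_g (sym. prod.), ord ≤ 1.
L = (-2 - 6·x + 12·x^2 + 12·x^3) + (1 - 2·x - 3·x^2 + 4·x^3 + 3·x^4)·Dx  (order 1).
h: a_k = 4, 8, 28, 64, 168, 392, 948, 2208, 5188, …
ICs: h(0) = 4.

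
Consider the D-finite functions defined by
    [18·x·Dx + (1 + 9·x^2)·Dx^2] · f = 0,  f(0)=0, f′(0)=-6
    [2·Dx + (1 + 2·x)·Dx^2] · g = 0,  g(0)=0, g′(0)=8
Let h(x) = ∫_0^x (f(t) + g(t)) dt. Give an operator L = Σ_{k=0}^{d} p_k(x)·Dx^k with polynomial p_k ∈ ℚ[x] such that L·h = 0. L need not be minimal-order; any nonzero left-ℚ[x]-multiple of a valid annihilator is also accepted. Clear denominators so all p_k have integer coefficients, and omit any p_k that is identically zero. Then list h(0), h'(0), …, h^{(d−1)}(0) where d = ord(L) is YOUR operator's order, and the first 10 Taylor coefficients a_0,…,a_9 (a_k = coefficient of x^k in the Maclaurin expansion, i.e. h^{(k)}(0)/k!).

f: a_k = 0, -6, 0, 18, 0, -486/5, 0, 4374/7, 0, -4374, …
g: a_k = 0, 8, -8, 32/3, -16, 128/5, -128/3, 512/7, -128, 2048/9, …
h₀=f+g: left-lcm gives L₀, ord ≤ 4.
Integrate: L := L₀·Dx.
L = (-18 - 108·x + 486·x^2 + 324·x^3)·Dx^2 + (-13 - 36·x + 135·x^2 + 972·x^3 + 648·x^4)·Dx^3 + (-1 + 7·x + 18·x^2 + 81·x^3 + 243·x^4 + 162·x^5)·Dx^4  (order 4).
h: a_k = 0, 0, 1, -8/3, 43/6, -16/5, -179/15, -128/21, 349/4, -128/9, …
ICs: h(0) = 0, h′(0) = 0, h′′(0) = 2, h′′′(0) = -16.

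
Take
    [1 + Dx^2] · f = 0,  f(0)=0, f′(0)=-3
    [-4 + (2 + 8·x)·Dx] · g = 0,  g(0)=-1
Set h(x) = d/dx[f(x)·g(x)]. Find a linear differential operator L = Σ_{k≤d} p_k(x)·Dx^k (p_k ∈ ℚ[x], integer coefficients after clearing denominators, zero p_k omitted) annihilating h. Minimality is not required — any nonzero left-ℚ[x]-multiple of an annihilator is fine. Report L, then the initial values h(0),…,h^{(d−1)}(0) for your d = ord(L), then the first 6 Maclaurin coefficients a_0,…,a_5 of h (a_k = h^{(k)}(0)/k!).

f: a_k = 0, -3, 0, 1/2, 0, -1/40, …
g: a_k = -1, -2, 2, -4, 10, -28, …
Product ⇒ symmetric product L₀, ord ≤ 2.
h₀' ⇒ L via d/dx closure of L₀.
L = (-7 + 336·x + 736·x^2 + 256·x^3 + 256·x^4) + (44 + 144·x - 192·x^2 - 256·x^3)·Dx + (13 + 112·x + 288·x^2 + 256·x^3 + 256·x^4)·Dx^2  (order 2).
h: a_k = 3, 12, -39/2, 44, -1159/8, 4923/10, …
ICs: h(0) = 3, h′(0) = 12.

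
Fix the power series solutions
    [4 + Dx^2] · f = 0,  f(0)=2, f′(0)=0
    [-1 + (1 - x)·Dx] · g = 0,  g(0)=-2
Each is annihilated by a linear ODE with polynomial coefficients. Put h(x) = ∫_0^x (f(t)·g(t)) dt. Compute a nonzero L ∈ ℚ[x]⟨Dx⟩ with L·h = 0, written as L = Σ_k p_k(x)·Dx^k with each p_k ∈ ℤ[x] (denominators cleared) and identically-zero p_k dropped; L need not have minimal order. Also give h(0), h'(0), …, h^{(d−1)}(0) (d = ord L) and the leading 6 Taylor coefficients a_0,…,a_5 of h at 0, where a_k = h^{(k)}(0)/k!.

f: a_k = 2, 0, -4, 0, 4/3, 0, …
g: a_k = -2, -2, -2, -2, -2, -2, …
h₀=f·g: eliminate ⇒ L₀, order ≤ 2·1.
Integrate: L := L₀·Dx.
L = (-4 + 4·x)·Dx + 2·Dx^2 + (-1 + x)·Dx^3  (order 3).
h: a_k = 0, -4, -2, 4/3, 1, 4/15, …
ICs: h(0) = 0, h′(0) = -4, h′′(0) = -4.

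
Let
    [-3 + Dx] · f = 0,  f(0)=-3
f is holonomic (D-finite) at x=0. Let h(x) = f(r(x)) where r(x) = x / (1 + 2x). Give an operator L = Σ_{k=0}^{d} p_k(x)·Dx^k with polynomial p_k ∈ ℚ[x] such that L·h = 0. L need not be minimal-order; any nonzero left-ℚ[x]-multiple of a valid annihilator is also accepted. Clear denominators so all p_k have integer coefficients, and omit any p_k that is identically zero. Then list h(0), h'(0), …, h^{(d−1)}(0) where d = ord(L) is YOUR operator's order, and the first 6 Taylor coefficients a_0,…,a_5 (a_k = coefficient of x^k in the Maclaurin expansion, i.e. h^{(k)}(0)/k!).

f: a_k = -3, -9, -27/2, -27/2, -81/8, -243/40, …
Substitute x→r, Dx→(1/r')Dx; clear ⇒ L₀.
L = -3 + (1 + 4·x + 4·x^2)·Dx  (order 1).
h: a_k = -3, -9, 9/2, 9/2, -153/8, 1557/40, …
ICs: h(0) = -3.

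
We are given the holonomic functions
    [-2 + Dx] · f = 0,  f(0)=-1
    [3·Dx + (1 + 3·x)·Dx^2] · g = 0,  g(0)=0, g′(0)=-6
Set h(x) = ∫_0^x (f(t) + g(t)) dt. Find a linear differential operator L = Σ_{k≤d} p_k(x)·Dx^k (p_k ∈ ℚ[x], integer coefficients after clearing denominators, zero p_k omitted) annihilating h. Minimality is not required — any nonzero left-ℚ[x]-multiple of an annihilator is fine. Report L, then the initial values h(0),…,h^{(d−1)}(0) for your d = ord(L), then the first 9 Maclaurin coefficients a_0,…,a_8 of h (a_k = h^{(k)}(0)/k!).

f: a_k = -1, -2, -2, -4/3, -2/3, -4/15, -4/45, -8/315, -2/315, …
g: a_k = 0, -6, 9, -18, 81/2, -486/5, 243, -4374/7, 6561/4, …
Sum ⇒ L₀ = lclm(L_f,L_g) in ℚ(x)⟨Dx⟩.
∫: right-multiply L₀ by Dx.
L = (-48 - 36·x)·Dx^2 + (14 - 24·x - 36·x^2)·Dx^3 + (5 + 21·x + 18·x^2)·Dx^4  (order 4).
h: a_k = 0, -1, -4, 7/3, -29/6, 239/30, -731/45, 10931/315, -98419/1260, …
ICs: h(0) = 0, h′(0) = -1, h′′(0) = -8, h′′′(0) = 14.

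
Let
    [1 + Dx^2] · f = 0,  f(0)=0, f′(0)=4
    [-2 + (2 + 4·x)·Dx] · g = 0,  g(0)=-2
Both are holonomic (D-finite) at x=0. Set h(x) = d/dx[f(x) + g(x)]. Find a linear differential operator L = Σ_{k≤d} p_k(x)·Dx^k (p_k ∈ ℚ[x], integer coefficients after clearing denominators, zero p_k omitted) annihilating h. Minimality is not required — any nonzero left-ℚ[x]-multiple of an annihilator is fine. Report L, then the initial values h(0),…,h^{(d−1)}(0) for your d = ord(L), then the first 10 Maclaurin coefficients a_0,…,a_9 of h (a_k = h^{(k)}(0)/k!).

f: a_k = 0, 4, 0, -2/3, 0, 1/30, 0, -1/1260, 0, 1/90720, …
g: a_k = -2, -2, 1, -1, 5/4, -7/4, 21/8, -33/8, 429/64, -715/64, …
Sum ⇒ L₀ = lclm(L_f,L_g) in ℚ(x)⟨Dx⟩.
Derive L from L₀ (diff closure).
L = (-4 - x - x^2) + (-1 - 3·x - 3·x^2 - 2·x^3)·Dx + (-4 - x - x^2)·Dx^2 + (-1 - 3·x - 3·x^2 - 2·x^3)·Dx^3  (order 3).
h: a_k = 2, 2, -5, 5, -103/12, 63/4, -10397/360, 429/8, -2027023/20160, 12155/64, …
ICs: h(0) = 2, h′(0) = 2, h′′(0) = -10.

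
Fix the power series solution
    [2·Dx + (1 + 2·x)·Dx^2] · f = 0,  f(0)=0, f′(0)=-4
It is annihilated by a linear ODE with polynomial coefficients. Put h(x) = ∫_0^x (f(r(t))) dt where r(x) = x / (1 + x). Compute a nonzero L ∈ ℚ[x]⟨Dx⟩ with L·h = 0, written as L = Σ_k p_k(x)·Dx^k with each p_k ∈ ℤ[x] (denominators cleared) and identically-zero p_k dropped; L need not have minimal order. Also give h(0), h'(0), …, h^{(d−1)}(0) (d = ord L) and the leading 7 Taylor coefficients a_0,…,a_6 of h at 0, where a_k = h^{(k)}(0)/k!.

f: a_k = 0, -4, 4, -16/3, 8, -64/5, 64/3, …
h₀=f(r): pull back L_f along r ⇒ L₀.
Integrate: L := L₀·Dx.
L = (4 + 6·x)·Dx^2 + (1 + 4·x + 3·x^2)·Dx^3  (order 3).
h: a_k = 0, 0, -2, 8/3, -13/3, 8, -242/15, …
ICs: h(0) = 0, h′(0) = 0, h′′(0) = -4.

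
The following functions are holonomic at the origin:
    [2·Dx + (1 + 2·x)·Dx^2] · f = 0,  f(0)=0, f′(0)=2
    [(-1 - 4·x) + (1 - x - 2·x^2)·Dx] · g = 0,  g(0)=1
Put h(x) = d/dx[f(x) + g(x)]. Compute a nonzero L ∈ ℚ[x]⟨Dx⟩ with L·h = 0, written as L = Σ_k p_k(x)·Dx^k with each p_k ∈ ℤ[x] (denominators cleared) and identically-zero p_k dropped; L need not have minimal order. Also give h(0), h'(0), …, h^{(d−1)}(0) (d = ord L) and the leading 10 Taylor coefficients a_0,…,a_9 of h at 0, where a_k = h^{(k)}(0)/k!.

L = (-54 - 228·x - 432·x^2 - 288·x^3 - 192·x^4) + (-11 - 124·x - 464·x^2 - 704·x^3 - 592·x^4 - 320·x^5)·Dx + (4 + 19·x + 17·x^2 - 42·x^3 - 116·x^4 - 136·x^5 - 64·x^6)·Dx^2  (order 2).
h: a_k = 3, 2, 23, 28, 137, 194, 723, 1112, 3581, 5806, …
ICs: h(0) = 3, h′(0) = 2.

f: a_k = 0, 2, -2, 8/3, -4, 32/5, -32/3, 128/7, -32, 512/9, …
g: a_k = 1, 1, 3, 5, 11, 21, 43, 85, 171, 341, …
f+g: L₀ = lclm(L_f,L_g), ord ≤ 2+1.
h₀' ⇒ L via d/dx closure of L₀.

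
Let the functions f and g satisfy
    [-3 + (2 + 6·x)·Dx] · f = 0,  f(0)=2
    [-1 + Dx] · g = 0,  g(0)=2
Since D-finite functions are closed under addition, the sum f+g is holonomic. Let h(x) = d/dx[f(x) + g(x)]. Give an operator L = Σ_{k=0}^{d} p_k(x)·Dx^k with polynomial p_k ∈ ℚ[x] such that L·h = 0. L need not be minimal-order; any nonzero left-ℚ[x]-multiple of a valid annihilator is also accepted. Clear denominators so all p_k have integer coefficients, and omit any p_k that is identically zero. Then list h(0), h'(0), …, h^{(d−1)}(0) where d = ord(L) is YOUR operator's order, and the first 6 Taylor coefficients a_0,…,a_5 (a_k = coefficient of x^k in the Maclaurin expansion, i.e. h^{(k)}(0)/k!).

L = (-33 - 18·x) + (23 - 24·x - 36·x^2)·Dx + (10 + 42·x + 36·x^2)·Dx^2  (order 2).
h: a_k = 5, -5/2, 89/8, -1199/48, 25547/384, -688841/3840, …
ICs: h(0) = 5, h′(0) = -5/2.

f: a_k = 2, 3, -9/4, 27/8, -405/64, 1701/128, …
g: a_k = 2, 2, 1, 1/3, 1/12, 1/60, …
Sum ⇒ L₀ = lclm(L_f,L_g) in ℚ(x)⟨Dx⟩.
Differentiate: ansatz ord ≤ ord L₀ ⇒ L.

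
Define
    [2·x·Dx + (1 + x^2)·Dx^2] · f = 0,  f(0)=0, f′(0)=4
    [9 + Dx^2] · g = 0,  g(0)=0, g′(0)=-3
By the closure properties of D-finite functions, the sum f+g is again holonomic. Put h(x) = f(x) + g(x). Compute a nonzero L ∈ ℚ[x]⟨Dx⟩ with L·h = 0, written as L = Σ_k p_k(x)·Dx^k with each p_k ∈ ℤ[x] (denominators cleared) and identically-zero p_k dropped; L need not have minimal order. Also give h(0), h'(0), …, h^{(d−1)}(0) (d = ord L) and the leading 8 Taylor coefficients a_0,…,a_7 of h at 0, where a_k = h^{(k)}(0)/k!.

f: a_k = 0, 4, 0, -4/3, 0, 4/5, 0, -4/7, …
g: a_k = 0, -3, 0, 9/2, 0, -81/40, 0, 243/560, …
h₀=f+g: left-lcm gives L₀, ord ≤ 4.
L = (-54·x + 540·x^3 + 162·x^5)·Dx + (63 + 279·x^2 + 297·x^4 + 81·x^6)·Dx^2 + (-6·x + 60·x^3 + 18·x^5)·Dx^3 + (7 + 31·x^2 + 33·x^4 + 9·x^6)·Dx^4  (order 4).
h: a_k = 0, 1, 0, 19/6, 0, -49/40, 0, -11/80, …
ICs: h(0) = 0, h′(0) = 1, h′′(0) = 0, h′′′(0) = 19.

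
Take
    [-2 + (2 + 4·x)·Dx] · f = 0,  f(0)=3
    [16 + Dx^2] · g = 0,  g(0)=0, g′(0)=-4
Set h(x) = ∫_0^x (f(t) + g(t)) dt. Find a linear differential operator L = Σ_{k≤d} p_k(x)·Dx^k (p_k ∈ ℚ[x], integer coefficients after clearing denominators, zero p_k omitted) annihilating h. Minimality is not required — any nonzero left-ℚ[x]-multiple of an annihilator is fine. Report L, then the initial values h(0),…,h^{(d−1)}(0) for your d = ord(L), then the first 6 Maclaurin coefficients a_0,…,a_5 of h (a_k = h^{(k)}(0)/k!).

L = (-304 - 1024·x - 1024·x^2)·Dx + (240 + 1504·x + 3072·x^2 + 2048·x^3)·Dx^2 + (-19 - 64·x - 64·x^2)·Dx^3 + (15 + 94·x + 192·x^2 + 128·x^3)·Dx^4  (order 4).
h: a_k = 0, 3, -1/2, -1/2, 73/24, -3/8, …
ICs: h(0) = 0, h′(0) = 3, h′′(0) = -1, h′′′(0) = -3.

f: a_k = 3, 3, -3/2, 3/2, -15/8, 21/8, …
g: a_k = 0, -4, 0, 32/3, 0, -128/15, …
Sum ⇒ L₀ = lclm(L_f,L_g) in ℚ(x)⟨Dx⟩.
h=∫h₀ ⇒ L = L₀·Dx.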